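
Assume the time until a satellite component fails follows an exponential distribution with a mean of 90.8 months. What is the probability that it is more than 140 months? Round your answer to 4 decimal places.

0.2140

The rate is λ = 1/90.8 = 0.0110132 per month.
P(X > 140) = e^(−λ·140) = e^(−1.5419) ≈ 0.2140.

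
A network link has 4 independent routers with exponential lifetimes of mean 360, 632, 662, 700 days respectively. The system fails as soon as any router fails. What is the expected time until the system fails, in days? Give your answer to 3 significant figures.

137

The first failure time is exponential with rate Σλ_i = 1/360 + 1/632 + 1/662 + 1/700 = 0.0072992 per day.
E[min] = 1/Σλ = 1/0.0072992 = 137.001 days.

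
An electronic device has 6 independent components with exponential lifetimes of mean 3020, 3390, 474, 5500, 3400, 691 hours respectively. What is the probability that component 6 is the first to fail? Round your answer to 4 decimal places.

0.3106

Rates: λ_i = 1/mean_i → 0.000331126, 0.000294985, 0.0021097, 0.000181818, 0.000294118, 0.00144718; Σλ = 0.00465893.
P(component 6 first) = λ_6/Σλ = 0.00144718/0.00465893 ≈ 0.3106.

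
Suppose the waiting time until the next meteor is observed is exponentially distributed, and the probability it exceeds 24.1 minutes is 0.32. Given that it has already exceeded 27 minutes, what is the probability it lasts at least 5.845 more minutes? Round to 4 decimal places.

0.7585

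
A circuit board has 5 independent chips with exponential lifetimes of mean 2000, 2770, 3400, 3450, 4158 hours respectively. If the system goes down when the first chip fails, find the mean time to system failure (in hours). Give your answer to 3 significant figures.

The first failure time is exponential with rate Σλ_i = 1/2000 + 1/2770 + 1/3400 + 1/3450 + 1/4158 = 0.00168548 per hour.
E[min] = 1/Σλ = 1/0.00168548 = 593.301 hours.

593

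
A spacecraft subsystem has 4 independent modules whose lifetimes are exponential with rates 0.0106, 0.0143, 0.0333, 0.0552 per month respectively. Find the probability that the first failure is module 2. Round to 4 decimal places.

The time to first failure is exponential with rate Σλ = 0.0106 + 0.0143 + 0.0333 + 0.0552 = 0.1134.
P(module 2 first) = λ_2/Σλ = 0.0143/0.1134 ≈ 0.1261.

0.1261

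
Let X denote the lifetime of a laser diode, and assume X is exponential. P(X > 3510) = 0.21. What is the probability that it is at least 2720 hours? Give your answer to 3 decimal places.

0.298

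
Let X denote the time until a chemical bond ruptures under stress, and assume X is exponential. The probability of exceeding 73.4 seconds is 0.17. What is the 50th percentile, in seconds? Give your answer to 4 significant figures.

e^(−λ·73.4) = 0.17 ⇒ λ = −ln(0.17)/73.4 = 0.0241411.
50th percentile: 1 − e^(−λt) = 0.5, t = −ln(0.5)/λ = 28.7123 seconds.

28.71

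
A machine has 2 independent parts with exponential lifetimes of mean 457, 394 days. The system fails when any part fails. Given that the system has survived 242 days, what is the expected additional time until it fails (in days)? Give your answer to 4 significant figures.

First-failure rate Σλ = 1/457 + 1/394 = 0.00472625.
By memorylessness the expected residual is 1/Σλ = 211.584 days, regardless of the 242 already elapsed.

211.6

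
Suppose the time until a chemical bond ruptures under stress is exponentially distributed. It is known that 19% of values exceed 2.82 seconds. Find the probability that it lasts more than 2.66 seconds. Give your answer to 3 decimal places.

e^(−λ·2.82) = 0.19 ⇒ λ = −ln(0.19)/2.82 = 0.588912.
P(X > 2.66) = e^(−0.588912·2.66) = e^(−1.5665) ≈ 0.209.

0.209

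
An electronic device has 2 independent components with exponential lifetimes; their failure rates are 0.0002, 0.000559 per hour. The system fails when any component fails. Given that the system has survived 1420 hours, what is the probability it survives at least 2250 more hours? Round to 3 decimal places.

Time to first failure ~ Exp(Σλ) with Σλ = 0.000759.
By memorylessness, P(T > 1420+2250 | T > 1420) = P(T > 2250) = e^(−0.000759·2250) ≈ 0.181.

0.181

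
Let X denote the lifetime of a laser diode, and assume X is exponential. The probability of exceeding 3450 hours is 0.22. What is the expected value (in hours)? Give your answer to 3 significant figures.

e^(−λ·3450) = 0.22 ⇒ λ = −ln(0.22)/3450 = 0.000438878.
Mean = 1/λ = 2278.54 hours.

2280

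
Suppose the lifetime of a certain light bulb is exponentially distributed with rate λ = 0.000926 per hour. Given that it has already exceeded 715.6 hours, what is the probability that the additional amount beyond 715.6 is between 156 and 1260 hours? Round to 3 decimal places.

Memoryless: the residual past 715.6 is again Exp(λ).
P(156 < residual < 1260) = e^(−λ·156) − e^(−λ·1260) = 0.86549 − 0.31137 ≈ 0.554.

0.554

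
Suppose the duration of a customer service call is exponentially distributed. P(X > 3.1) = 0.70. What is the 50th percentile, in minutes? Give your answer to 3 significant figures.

e^(−λ·3.1) = 0.70 ⇒ λ = −ln(0.70)/3.1 = 0.115056.
50th percentile: 1 − e^(−λt) = 0.5, t = −ln(0.5)/λ = 6.02441 minutes.

6.02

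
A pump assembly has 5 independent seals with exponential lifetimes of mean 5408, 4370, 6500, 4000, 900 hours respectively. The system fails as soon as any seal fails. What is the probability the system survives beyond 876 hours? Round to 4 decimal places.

The first failure time is exponential with rate Σλ_i = 1/5408 + 1/4370 + 1/6500 + 1/4000 + 1/900 = 0.0019287 per hour.
P(min > 876) = e^(−0.0019287·876) = e^(−1.6895) ≈ 0.1846.

0.1846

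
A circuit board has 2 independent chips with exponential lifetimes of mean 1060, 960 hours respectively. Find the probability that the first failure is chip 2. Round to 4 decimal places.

0.5248

Rates: λ_i = 1/mean_i → 0.000943396, 0.00104167; Σλ = 0.00198506.
P(chip 2 first) = λ_2/Σλ = 0.00104167/0.00198506 ≈ 0.5248.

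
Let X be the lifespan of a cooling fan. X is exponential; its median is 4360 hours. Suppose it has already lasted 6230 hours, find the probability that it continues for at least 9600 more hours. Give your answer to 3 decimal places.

0.217

For an exponential, median = ln(2)/λ, so λ = ln 2 / 4360 = 0.000158979 per hour.
The exponential is memoryless, so the remaining time is again Exp(λ): the condition X > 6230 is irrelevant.
P(X > 9600) = e^(−1.5262) ≈ 0.217.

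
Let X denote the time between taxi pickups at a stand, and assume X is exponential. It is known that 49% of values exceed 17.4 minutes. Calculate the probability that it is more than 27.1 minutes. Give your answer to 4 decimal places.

0.3292

e^(−λ·17.4) = 0.49 ⇒ λ = −ln(0.49)/17.4 = 0.0409971.
P(X > 27.1) = e^(−0.0409971·27.1) = e^(−1.111) ≈ 0.3292.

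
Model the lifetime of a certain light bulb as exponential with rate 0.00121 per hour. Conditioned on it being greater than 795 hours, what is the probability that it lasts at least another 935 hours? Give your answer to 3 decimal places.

0.323

P(X > s+t | X > s) = e^(−λ(s+t))/e^(−λs) = e^(−λt), independent of s = 795.
P(X > 935) = e^(−1.1313) ≈ 0.323.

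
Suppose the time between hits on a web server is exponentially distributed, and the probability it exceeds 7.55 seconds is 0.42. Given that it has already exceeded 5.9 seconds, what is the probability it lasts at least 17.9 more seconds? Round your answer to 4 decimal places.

From e^(−λ·7.55) = 0.42, λ = −ln(0.42)/7.55 = 0.114901.
Memoryless: P(X > 5.9+17.9 | X > 5.9) = P(X > 17.9) = e^(−0.114901·17.9) ≈ 0.1279.

0.1279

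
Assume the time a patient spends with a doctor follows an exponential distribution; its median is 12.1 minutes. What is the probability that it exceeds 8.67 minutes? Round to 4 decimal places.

0.6086

For an exponential, median = ln(2)/λ, so λ = ln 2 / 12.1 = 0.0572849 per minute.
P(X > 8.67) = e^(−λ·8.67) = e^(−0.49666) ≈ 0.6086.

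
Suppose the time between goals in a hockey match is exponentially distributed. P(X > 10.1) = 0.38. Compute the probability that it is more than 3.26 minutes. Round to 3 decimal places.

0.732

e^(−λ·10.1) = 0.38 ⇒ λ = −ln(0.38)/10.1 = 0.0958004.
P(X > 3.26) = e^(−0.0958004·3.26) = e^(−0.31231) ≈ 0.732.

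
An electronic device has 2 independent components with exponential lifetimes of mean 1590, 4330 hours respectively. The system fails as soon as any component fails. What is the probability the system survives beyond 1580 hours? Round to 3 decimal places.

The first failure time is exponential with rate Σλ_i = 1/1590 + 1/4330 = 0.000859878 per hour.
P(min > 1580) = e^(−0.000859878·1580) = e^(−1.3586) ≈ 0.257.

0.257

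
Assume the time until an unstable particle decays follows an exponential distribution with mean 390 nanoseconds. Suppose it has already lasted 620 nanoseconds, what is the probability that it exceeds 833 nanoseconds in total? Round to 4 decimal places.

0.5792

The rate is λ = 1/390 = 0.0025641 per nanosecond.
P(X > s+t | X > s) = e^(−λ(s+t))/e^(−λs) = e^(−λt), independent of s = 620.
P(X > 213) = e^(−0.54615) ≈ 0.5792.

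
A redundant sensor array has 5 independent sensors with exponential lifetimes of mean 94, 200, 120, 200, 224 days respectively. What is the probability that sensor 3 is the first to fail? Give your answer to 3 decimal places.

0.249

Rates: λ_i = 1/mean_i → 0.0106383, 0.005, 0.00833333, 0.005, 0.00446429; Σλ = 0.0334359.
P(sensor 3 first) = λ_3/Σλ = 0.00833333/0.0334359 ≈ 0.249.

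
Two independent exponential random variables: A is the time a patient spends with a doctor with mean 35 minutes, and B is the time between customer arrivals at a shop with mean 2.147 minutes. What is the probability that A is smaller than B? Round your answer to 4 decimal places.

0.0578

λ_1 = 1/35 = 0.0285714, λ_2 = 1/2.147 = 0.465766.
For independent exponentials, P(A < B) = λ_1/(λ_1+λ_2) = 0.0285714/0.494338 ≈ 0.0578.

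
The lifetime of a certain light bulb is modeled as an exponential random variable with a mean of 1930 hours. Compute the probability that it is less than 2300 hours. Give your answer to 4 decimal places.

The rate is λ = 1/1930 = 0.000518135 per hour.
P(X ≤ 2300) = 1 − e^(−λ·2300) = 1 − e^(−1.1917) ≈ 0.6963.

0.6963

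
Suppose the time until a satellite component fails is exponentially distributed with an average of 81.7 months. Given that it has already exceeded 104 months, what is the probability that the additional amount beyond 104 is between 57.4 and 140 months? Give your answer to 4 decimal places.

The rate is λ = 1/81.7 = 0.0122399 per month.
Memoryless: the residual past 104 is again Exp(λ).
P(57.4 < residual < 140) = e^(−λ·57.4) − e^(−λ·140) = 0.49531 − 0.18022 ≈ 0.3151.

0.3151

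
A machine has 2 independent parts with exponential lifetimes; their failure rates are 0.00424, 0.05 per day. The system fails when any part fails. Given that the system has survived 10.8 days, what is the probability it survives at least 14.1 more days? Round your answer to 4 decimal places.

0.4654

Time to first failure ~ Exp(Σλ) with Σλ = 0.05424.
By memorylessness, P(T > 10.8+14.1 | T > 10.8) = P(T > 14.1) = e^(−0.05424·14.1) ≈ 0.4654.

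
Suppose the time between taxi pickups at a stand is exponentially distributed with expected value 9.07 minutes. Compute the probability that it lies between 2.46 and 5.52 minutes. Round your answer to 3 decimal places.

The rate is λ = 1/9.07 = 0.110254 per minute.
P(2.46 < X < 5.52) = e^(−λ·2.46) − e^(−λ·5.52) = 0.76245 − 0.54411 ≈ 0.218.

0.218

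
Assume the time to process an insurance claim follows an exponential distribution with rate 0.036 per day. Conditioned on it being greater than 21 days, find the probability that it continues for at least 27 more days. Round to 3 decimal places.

0.378

By the memoryless property, P(X > 21+27 | X > 21) = P(X > 27).
P(X > 27) = e^(−0.972) ≈ 0.378.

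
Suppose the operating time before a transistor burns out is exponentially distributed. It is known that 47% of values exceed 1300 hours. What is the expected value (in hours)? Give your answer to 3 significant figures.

1720

e^(−λ·1300) = 0.47 ⇒ λ = −ln(0.47)/1300 = 0.000580787.
Mean = 1/λ = 1721.8 hours.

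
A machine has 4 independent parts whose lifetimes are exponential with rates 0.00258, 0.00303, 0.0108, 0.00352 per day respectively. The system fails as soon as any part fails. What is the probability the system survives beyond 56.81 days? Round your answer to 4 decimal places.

0.3223

The time to first failure is exponential with rate Σλ = 0.00258 + 0.00303 + 0.0108 + 0.00352 = 0.01993.
P(min > 56.81) = e^(−0.01993·56.81) = e^(−1.1322) ≈ 0.3223.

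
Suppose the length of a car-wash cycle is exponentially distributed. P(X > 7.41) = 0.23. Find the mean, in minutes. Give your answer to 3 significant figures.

5.04

e^(−λ·7.41) = 0.23 ⇒ λ = −ln(0.23)/7.41 = 0.198337.
Mean = 1/λ = 5.04193 minutes.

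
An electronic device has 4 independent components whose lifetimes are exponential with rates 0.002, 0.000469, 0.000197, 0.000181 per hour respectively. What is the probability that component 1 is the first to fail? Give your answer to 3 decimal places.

The time to first failure is exponential with rate Σλ = 0.002 + 0.000469 + 0.000197 + 0.000181 = 0.002847.
P(component 1 first) = λ_1/Σλ = 0.002/0.002847 ≈ 0.702.

0.702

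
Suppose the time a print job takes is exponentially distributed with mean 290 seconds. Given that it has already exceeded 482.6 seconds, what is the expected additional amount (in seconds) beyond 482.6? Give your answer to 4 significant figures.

The rate is λ = 1/290 = 0.00344828 per second.
By memorylessness, the remaining amount past any threshold is again Exp(λ) with mean 1/λ = 290 seconds.

290.0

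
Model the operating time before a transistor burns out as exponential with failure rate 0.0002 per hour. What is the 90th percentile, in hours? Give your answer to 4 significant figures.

11510

Set 1 − e^(−λt) = 0.9, so t = −ln(0.1)/λ = 2.3026/0.0002 ≈ 11512.9 hours.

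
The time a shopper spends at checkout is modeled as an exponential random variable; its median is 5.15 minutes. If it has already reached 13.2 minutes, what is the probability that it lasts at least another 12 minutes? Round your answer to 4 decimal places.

0.1989

For an exponential, median = ln(2)/λ, so λ = ln 2 / 5.15 = 0.134592 per minute.
By the memoryless property, P(X > 13.2+12 | X > 13.2) = P(X > 12).
P(X > 12) = e^(−1.6151) ≈ 0.1989.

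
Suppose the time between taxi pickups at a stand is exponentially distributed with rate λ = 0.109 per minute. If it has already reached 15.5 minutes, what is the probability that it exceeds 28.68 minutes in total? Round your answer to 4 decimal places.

P(X > s+t | X > s) = e^(−λ(s+t))/e^(−λs) = e^(−λt), independent of s = 15.5.
P(X > 13.18) = e^(−1.4366) ≈ 0.2377.

0.2377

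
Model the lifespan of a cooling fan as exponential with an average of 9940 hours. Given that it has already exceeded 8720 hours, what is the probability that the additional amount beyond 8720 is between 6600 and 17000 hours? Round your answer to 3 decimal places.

The rate is λ = 1/9940 = 0.000100604 per hour.
Memoryless: the residual past 8720 is again Exp(λ).
P(6600 < residual < 17000) = e^(−λ·6600) − e^(−λ·17000) = 0.51480 − 0.18082 ≈ 0.334.

0.334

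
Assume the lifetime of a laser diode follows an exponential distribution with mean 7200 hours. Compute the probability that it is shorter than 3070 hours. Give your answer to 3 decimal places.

0.347

The rate is λ = 1/7200 = 0.000138889 per hour.
P(X ≤ 3070) = 1 − e^(−λ·3070) = 1 − e^(−0.42639) ≈ 0.347.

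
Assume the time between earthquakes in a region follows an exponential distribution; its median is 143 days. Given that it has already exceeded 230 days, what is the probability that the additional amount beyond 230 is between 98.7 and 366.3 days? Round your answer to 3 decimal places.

For an exponential, median = ln(2)/λ, so λ = ln 2 / 143 = 0.00484718 per day.
Memoryless: the residual past 230 is again Exp(λ).
P(98.7 < residual < 366.3) = e^(−λ·98.7) − e^(−λ·366.3) = 0.61976 − 0.16939 ≈ 0.450.

0.450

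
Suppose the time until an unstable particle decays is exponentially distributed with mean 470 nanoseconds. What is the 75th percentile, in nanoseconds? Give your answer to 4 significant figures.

651.6

The rate is λ = 1/470 = 0.00212766 per nanosecond.
Set 1 − e^(−λt) = 0.75, so t = −ln(0.25)/λ = 1.3863/0.00212766 ≈ 651.558 nanoseconds.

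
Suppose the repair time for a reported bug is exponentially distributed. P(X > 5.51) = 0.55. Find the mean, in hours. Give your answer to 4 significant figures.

e^(−λ·5.51) = 0.55 ⇒ λ = −ln(0.55)/5.51 = 0.1085.
Mean = 1/λ = 9.21656 hours.

9.217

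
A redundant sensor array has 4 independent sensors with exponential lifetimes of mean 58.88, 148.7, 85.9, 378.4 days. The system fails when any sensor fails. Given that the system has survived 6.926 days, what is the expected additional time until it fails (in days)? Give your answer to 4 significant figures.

First-failure rate Σλ = 1/58.88 + 1/148.7 + 1/85.9 + 1/378.4 = 0.0379928.
By memorylessness the expected residual is 1/Σλ = 26.3208 days, regardless of the 6.926 already elapsed.

26.32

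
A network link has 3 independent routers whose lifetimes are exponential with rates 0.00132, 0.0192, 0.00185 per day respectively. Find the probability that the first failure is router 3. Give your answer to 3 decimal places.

The time to first failure is exponential with rate Σλ = 0.00132 + 0.0192 + 0.00185 = 0.02237.
P(router 3 first) = λ_3/Σλ = 0.00185/0.02237 ≈ 0.083.

0.083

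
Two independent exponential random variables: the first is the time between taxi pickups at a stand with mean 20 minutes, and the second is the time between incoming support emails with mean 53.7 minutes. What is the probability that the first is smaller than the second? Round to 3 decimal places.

λ_1 = 1/20 = 0.05, λ_2 = 1/53.7 = 0.018622.
For independent exponentials, P(the first < the second) = λ_1/(λ_1+λ_2) = 0.05/0.068622 ≈ 0.729.

0.729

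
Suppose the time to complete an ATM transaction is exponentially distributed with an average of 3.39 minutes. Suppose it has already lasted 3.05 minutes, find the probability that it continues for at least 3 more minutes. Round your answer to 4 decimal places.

0.4127

The rate is λ = 1/3.39 = 0.294985 per minute.
P(X > s+t | X > s) = e^(−λ(s+t))/e^(−λs) = e^(−λt), independent of s = 3.05.
P(X > 3) = e^(−0.88496) ≈ 0.4127.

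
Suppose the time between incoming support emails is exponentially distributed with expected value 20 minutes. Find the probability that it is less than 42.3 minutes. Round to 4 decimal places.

0.8794

The rate is λ = 1/20 = 0.05 per minute.
P(X ≤ 42.3) = 1 − e^(−λ·42.3) = 1 − e^(−2.115) ≈ 0.8794.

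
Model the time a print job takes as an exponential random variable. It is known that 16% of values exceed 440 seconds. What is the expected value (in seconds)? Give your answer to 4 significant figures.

e^(−λ·440) = 0.16 ⇒ λ = −ln(0.16)/440 = 0.00416496.
Mean = 1/λ = 240.098 seconds.

240.1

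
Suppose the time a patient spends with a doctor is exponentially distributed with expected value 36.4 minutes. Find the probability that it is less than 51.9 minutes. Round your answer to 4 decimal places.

0.7597

The rate is λ = 1/36.4 = 0.0274725 per minute.
P(X ≤ 51.9) = 1 − e^(−λ·51.9) = 1 − e^(−1.4258) ≈ 0.7597.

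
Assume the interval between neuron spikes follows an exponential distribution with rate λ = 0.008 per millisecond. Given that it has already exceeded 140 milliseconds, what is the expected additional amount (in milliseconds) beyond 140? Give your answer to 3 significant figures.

By memorylessness, the remaining amount past any threshold is again Exp(λ) with mean 1/λ = 125 milliseconds.

125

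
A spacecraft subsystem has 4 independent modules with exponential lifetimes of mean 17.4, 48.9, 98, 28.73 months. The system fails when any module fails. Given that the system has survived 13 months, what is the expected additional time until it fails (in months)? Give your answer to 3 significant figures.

8.13

First-failure rate Σλ = 1/17.4 + 1/48.9 + 1/98 + 1/28.73 = 0.122932.
By memorylessness the expected residual is 1/Σλ = 8.13457 months, regardless of the 13 already elapsed.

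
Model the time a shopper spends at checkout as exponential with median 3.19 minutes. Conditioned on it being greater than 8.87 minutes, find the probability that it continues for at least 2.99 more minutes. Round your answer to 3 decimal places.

0.522

For an exponential, median = ln(2)/λ, so λ = ln 2 / 3.19 = 0.217288 per minute.
The exponential is memoryless, so the remaining time is again Exp(λ): the condition X > 8.87 is irrelevant.
P(X > 2.99) = e^(−0.64969) ≈ 0.522.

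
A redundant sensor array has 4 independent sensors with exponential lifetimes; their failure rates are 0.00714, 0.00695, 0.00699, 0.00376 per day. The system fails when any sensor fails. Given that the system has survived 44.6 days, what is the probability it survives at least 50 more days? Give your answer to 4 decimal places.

0.2888

Time to first failure ~ Exp(Σλ) with Σλ = 0.02484.
By memorylessness, P(T > 44.6+50 | T > 44.6) = P(T > 50) = e^(−0.02484·50) ≈ 0.2888.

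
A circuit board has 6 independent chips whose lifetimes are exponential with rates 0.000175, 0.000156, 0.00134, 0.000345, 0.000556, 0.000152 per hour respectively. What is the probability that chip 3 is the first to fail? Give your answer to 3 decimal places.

The time to first failure is exponential with rate Σλ = 0.000175 + 0.000156 + 0.00134 + 0.000345 + 0.000556 + 0.000152 = 0.002724.
P(chip 3 first) = λ_3/Σλ = 0.00134/0.002724 ≈ 0.492.

0.492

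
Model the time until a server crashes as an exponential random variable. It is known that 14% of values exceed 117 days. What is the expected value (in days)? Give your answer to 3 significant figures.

e^(−λ·117) = 0.14 ⇒ λ = −ln(0.14)/117 = 0.0168044.
Mean = 1/λ = 59.5083 days.

59.5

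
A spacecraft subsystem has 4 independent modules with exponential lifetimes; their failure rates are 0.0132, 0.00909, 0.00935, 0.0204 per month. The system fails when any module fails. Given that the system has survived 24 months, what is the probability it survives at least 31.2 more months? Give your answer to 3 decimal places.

Time to first failure ~ Exp(Σλ) with Σλ = 0.05204.
By memorylessness, P(T > 24+31.2 | T > 24) = P(T > 31.2) = e^(−0.05204·31.2) ≈ 0.197.

0.197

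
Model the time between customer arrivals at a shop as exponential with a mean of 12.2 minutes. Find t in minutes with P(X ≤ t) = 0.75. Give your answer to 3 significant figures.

The rate is λ = 1/12.2 = 0.0819672 per minute.
Set 1 − e^(−λt) = 0.75, so t = −ln(0.25)/λ = 1.3863/0.0819672 ≈ 16.9128 minutes.

16.9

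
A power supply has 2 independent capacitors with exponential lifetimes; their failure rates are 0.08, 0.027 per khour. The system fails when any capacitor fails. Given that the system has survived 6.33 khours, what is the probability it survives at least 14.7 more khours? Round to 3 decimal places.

0.207

Time to first failure ~ Exp(Σλ) with Σλ = 0.107.
By memorylessness, P(T > 6.33+14.7 | T > 6.33) = P(T > 14.7) = e^(−0.107·14.7) ≈ 0.207.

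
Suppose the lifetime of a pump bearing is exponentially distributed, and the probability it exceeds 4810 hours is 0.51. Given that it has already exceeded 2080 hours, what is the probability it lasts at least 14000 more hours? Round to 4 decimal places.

From e^(−λ·4810) = 0.51, λ = −ln(0.51)/4810 = 0.000139988.
Memoryless: P(X > 2080+14000 | X > 2080) = P(X > 14000) = e^(−0.000139988·14000) ≈ 0.1409.

0.1409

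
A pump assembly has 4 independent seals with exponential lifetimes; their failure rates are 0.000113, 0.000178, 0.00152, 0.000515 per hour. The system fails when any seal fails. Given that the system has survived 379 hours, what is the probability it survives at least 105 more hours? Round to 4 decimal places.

0.7833

Time to first failure ~ Exp(Σλ) with Σλ = 0.002326.
By memorylessness, P(T > 379+105 | T > 379) = P(T > 105) = e^(−0.002326·105) ≈ 0.7833.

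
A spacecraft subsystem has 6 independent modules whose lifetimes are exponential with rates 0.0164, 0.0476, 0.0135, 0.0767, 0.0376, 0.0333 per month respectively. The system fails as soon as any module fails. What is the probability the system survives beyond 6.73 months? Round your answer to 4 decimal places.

The time to first failure is exponential with rate Σλ = 0.0164 + 0.0476 + 0.0135 + 0.0767 + 0.0376 + 0.0333 = 0.2251.
P(min > 6.73) = e^(−0.2251·6.73) = e^(−1.5149) ≈ 0.2198.

0.2198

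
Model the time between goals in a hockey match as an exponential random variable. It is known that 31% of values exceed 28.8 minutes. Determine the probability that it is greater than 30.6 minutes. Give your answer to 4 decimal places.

0.2881

e^(−λ·28.8) = 0.31 ⇒ λ = −ln(0.31)/28.8 = 0.0406661.
P(X > 30.6) = e^(−0.0406661·30.6) = e^(−1.2444) ≈ 0.2881.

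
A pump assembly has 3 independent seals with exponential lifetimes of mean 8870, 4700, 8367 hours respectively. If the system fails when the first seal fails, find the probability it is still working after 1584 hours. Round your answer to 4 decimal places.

0.4942

The first failure time is exponential with rate Σλ_i = 1/8870 + 1/4700 + 1/8367 = 0.000445023 per hour.
P(min > 1584) = e^(−0.000445023·1584) = e^(−0.70492) ≈ 0.4942.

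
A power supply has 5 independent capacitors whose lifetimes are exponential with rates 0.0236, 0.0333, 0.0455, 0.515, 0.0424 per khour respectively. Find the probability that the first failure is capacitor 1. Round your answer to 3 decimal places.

The time to first failure is exponential with rate Σλ = 0.0236 + 0.0333 + 0.0455 + 0.515 + 0.0424 = 0.6598.
P(capacitor 1 first) = λ_1/Σλ = 0.0236/0.6598 ≈ 0.036.

0.036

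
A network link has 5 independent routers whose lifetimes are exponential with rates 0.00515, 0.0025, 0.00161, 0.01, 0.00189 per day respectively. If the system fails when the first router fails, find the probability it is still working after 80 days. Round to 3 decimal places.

0.184

The time to first failure is exponential with rate Σλ = 0.00515 + 0.0025 + 0.00161 + 0.01 + 0.00189 = 0.02115.
P(min > 80) = e^(−0.02115·80) = e^(−1.692) ≈ 0.184.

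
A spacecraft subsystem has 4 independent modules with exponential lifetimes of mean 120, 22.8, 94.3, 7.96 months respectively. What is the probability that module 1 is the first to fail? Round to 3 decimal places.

0.044

Rates: λ_i = 1/mean_i → 0.00833333, 0.0438596, 0.0106045, 0.125628; Σλ = 0.188426.
P(module 1 first) = λ_1/Σλ = 0.00833333/0.188426 ≈ 0.044.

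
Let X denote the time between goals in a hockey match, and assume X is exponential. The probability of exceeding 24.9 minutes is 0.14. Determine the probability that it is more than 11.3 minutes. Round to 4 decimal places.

0.4097

e^(−λ·24.9) = 0.14 ⇒ λ = −ln(0.14)/24.9 = 0.0789604.
P(X > 11.3) = e^(−0.0789604·11.3) = e^(−0.89225) ≈ 0.4097.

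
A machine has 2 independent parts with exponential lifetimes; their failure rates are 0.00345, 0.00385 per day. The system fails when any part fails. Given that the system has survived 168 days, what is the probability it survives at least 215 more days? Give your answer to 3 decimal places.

0.208

Time to first failure ~ Exp(Σλ) with Σλ = 0.0073.
By memorylessness, P(T > 168+215 | T > 168) = P(T > 215) = e^(−0.0073·215) ≈ 0.208.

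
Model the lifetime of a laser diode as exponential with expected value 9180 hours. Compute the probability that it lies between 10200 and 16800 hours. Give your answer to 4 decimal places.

0.1688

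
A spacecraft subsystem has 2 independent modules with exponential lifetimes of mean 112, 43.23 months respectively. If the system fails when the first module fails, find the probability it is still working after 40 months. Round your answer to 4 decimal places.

0.2774

The first failure time is exponential with rate Σλ_i = 1/112 + 1/43.23 = 0.0320607 per month.
P(min > 40) = e^(−0.0320607·40) = e^(−1.2824) ≈ 0.2774.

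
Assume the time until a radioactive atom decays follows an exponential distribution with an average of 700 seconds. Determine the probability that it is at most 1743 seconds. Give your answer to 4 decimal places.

The rate is λ = 1/700 = 0.00142857 per second.
P(X ≤ 1743) = 1 − e^(−λ·1743) = 1 − e^(−2.49) ≈ 0.9171.

0.9171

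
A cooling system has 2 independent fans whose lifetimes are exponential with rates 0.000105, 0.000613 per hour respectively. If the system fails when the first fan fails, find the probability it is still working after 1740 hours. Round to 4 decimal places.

0.2867

The time to first failure is exponential with rate Σλ = 0.000105 + 0.000613 = 0.000718.
P(min > 1740) = e^(−0.000718·1740) = e^(−1.2493) ≈ 0.2867.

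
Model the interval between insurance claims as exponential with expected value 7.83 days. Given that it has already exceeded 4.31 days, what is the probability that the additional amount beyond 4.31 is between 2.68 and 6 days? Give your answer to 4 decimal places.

The rate is λ = 1/7.83 = 0.127714 per day.
Memoryless: the residual past 4.31 is again Exp(λ).
P(2.68 < residual < 6) = e^(−λ·2.68) − e^(−λ·6) = 0.71015 − 0.46474 ≈ 0.2454.

0.2454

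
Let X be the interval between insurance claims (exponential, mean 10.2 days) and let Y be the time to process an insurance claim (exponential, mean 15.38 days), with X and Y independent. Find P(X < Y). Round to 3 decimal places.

0.601

λ_1 = 1/10.2 = 0.0980392, λ_2 = 1/15.38 = 0.0650195.
For independent exponentials, P(X < Y) = λ_1/(λ_1+λ_2) = 0.0980392/0.163059 ≈ 0.601.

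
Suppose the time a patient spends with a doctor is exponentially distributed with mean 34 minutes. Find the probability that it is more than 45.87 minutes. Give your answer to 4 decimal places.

0.2595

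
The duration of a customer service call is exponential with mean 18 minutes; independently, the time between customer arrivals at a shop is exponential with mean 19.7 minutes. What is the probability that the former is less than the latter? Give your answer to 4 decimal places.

0.5225

λ_1 = 1/18 = 0.0555556, λ_2 = 1/19.7 = 0.0507614.
For independent exponentials, P(the former < the latter) = λ_1/(λ_1+λ_2) = 0.0555556/0.106317 ≈ 0.5225.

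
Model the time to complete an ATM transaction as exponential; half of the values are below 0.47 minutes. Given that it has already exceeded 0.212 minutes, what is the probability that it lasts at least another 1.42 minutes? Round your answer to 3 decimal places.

0.123

For an exponential, median = ln(2)/λ, so λ = ln 2 / 0.47 = 1.47478 per minute.
The exponential is memoryless, so the remaining time is again Exp(λ): the condition X > 0.212 is irrelevant.
P(X > 1.42) = e^(−2.0942) ≈ 0.123.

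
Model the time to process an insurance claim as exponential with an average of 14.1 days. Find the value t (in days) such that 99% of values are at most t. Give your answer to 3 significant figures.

64.9

The rate is λ = 1/14.1 = 0.070922 per day.
Set 1 − e^(−λt) = 0.99, so t = −ln(0.01)/λ = 4.6052/0.070922 ≈ 64.9329 days.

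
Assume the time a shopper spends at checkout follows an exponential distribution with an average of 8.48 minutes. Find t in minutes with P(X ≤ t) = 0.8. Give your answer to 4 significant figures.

13.65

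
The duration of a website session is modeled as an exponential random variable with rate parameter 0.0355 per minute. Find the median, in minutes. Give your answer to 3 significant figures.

Set 1 − e^(−λt) = 0.5, so t = −ln(0.5)/λ = 0.69315/0.0355 ≈ 19.5253 minutes.

19.5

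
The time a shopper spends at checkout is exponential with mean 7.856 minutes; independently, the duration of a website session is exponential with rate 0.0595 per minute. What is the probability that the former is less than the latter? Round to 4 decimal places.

λ_1 = 1/7.856 = 0.127291, λ_2 = 0.0595.
For independent exponentials, P(the former < the latter) = λ_1/(λ_1+λ_2) = 0.127291/0.186791 ≈ 0.6815.

0.6815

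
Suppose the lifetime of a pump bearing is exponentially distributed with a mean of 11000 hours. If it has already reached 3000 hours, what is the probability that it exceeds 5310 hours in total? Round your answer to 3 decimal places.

The rate is λ = 1/11000 = 0.0000909091 per hour.
P(X > s+t | X > s) = e^(−λ(s+t))/e^(−λs) = e^(−λt), independent of s = 3000.
P(X > 2310) = e^(−0.21) ≈ 0.811.

0.811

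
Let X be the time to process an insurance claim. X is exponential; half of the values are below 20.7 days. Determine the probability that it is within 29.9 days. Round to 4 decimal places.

For an exponential, median = ln(2)/λ, so λ = ln 2 / 20.7 = 0.0334854 per day.
P(X ≤ 29.9) = 1 − e^(−λ·29.9) = 1 − e^(−1.0012) ≈ 0.6326.

0.6326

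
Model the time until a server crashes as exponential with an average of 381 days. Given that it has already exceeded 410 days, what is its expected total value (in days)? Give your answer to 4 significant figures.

The rate is λ = 1/381 = 0.00262467 per day.
By memorylessness, E[X | X > 410] = 410 + 1/λ = 410 + 381 = 791 days.

791.0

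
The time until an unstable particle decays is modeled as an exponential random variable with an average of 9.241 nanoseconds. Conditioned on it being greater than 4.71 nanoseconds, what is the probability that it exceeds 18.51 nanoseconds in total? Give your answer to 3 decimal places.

0.225

The rate is λ = 1/9.241 = 0.108213 per nanosecond.
By the memoryless property, P(X > 4.71+13.8 | X > 4.71) = P(X > 13.8).
P(X > 13.8) = e^(−1.4933) ≈ 0.225.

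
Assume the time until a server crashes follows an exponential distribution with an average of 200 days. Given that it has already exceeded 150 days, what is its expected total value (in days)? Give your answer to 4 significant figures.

The rate is λ = 1/200 = 0.005 per day.
By memorylessness, E[X | X > 150] = 150 + 1/λ = 150 + 200 = 350 days.

350.0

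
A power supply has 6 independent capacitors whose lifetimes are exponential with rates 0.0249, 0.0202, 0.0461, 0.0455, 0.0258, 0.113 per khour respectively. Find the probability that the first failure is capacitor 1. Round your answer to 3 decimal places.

0.090

The time to first failure is exponential with rate Σλ = 0.0249 + 0.0202 + 0.0461 + 0.0455 + 0.0258 + 0.113 = 0.2755.
P(capacitor 1 first) = λ_1/Σλ = 0.0249/0.2755 ≈ 0.090.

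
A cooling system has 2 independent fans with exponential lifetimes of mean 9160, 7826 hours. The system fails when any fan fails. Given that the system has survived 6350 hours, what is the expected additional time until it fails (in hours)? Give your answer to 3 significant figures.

First-failure rate Σλ = 1/9160 + 1/7826 = 0.00023695.
By memorylessness the expected residual is 1/Σλ = 4220.31 hours, regardless of the 6350 already elapsed.

4220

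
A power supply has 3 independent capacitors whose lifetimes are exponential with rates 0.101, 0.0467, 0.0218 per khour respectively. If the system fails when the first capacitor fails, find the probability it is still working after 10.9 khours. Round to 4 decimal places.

0.1576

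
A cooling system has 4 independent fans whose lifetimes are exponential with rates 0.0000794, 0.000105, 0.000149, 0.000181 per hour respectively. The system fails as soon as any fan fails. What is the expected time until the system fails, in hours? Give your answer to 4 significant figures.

1944

The time to first failure is exponential with rate Σλ = 0.0000794 + 0.000105 + 0.000149 + 0.000181 = 0.0005144.
E[min] = 1/Σλ = 1/0.0005144 = 1944.01 hours.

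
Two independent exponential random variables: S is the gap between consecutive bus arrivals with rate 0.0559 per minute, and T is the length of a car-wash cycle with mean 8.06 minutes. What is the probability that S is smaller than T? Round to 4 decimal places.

0.3106

λ_1 = 0.0559, λ_2 = 1/8.06 = 0.124069.
For independent exponentials, P(S < T) = λ_1/(λ_1+λ_2) = 0.0559/0.179969 ≈ 0.3106.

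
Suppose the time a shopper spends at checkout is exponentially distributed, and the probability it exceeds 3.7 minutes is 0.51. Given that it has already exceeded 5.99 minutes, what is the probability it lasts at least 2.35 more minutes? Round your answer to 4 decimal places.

From e^(−λ·3.7) = 0.51, λ = −ln(0.51)/3.7 = 0.181985.
Memoryless: P(X > 5.99+2.35 | X > 5.99) = P(X > 2.35) = e^(−0.181985·2.35) ≈ 0.6520.

0.6520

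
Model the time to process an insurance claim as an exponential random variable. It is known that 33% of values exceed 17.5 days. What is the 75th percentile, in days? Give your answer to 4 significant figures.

21.88

e^(−λ·17.5) = 0.33 ⇒ λ = −ln(0.33)/17.5 = 0.0633521.
75th percentile: 1 − e^(−λt) = 0.75, t = −ln(0.25)/λ = 21.8824 days.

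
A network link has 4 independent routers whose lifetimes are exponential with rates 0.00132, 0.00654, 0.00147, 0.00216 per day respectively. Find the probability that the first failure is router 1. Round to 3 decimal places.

0.115

The time to first failure is exponential with rate Σλ = 0.00132 + 0.00654 + 0.00147 + 0.00216 = 0.01149.
P(router 1 first) = λ_1/Σλ = 0.00132/0.01149 ≈ 0.115.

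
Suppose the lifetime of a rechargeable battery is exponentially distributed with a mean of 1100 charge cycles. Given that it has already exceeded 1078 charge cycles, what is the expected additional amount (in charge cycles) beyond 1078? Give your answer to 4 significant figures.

1100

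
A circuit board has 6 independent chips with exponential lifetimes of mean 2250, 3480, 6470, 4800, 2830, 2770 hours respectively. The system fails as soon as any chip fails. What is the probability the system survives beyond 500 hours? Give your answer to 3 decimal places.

The first failure time is exponential with rate Σλ_i = 1/2250 + 1/3480 + 1/6470 + 1/4800 + 1/2830 + 1/2770 = 0.00180906 per hour.
P(min > 500) = e^(−0.00180906·500) = e^(−0.90453) ≈ 0.405.

0.405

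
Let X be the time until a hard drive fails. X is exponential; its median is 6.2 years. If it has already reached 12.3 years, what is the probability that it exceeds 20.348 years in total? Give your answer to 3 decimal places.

For an exponential, median = ln(2)/λ, so λ = ln 2 / 6.2 = 0.111798 per year.
By the memoryless property, P(X > 12.3+8.048 | X > 12.3) = P(X > 8.048).
P(X > 8.048) = e^(−0.89975) ≈ 0.407.

0.407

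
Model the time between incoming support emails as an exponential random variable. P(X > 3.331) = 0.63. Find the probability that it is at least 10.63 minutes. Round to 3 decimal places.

0.229

e^(−λ·3.331) = 0.63 ⇒ λ = −ln(0.63)/3.331 = 0.138708.
P(X > 10.63) = e^(−0.138708·10.63) = e^(−1.4745) ≈ 0.229.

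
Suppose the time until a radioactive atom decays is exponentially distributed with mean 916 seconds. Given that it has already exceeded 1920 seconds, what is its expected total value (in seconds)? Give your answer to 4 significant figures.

The rate is λ = 1/916 = 0.0010917 per second.
By memorylessness, E[X | X > 1920] = 1920 + 1/λ = 1920 + 916 = 2836 seconds.

2836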